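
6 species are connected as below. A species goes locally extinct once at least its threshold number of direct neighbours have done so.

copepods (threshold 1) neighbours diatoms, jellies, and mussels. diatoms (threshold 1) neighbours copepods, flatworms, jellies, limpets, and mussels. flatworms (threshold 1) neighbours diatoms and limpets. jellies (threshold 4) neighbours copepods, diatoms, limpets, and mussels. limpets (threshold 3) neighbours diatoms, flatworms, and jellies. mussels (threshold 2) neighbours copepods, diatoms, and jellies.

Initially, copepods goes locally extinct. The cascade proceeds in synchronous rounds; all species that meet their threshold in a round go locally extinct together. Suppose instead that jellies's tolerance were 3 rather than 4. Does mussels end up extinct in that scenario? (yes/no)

yes

With jellies's tolerance at 3:
Round 1 — copepods goes locally extinct (initial).
Round 2 — checking thresholds:
  diatoms: 1 of 5 neighbours ≥ 1, goes locally extinct.
  jellies: 1 of 4 neighbours < 3, below threshold.
  mussels: 1 of 3 neighbours < 2, below threshold.
Round 3 — checking thresholds:
  flatworms: 1 of 2 neighbours ≥ 1, goes locally extinct.
  jellies: 2 of 4 neighbours < 3, below threshold.
  limpets: 1 of 3 neighbours < 3, below threshold.
  mussels: 2 of 3 neighbours ≥ 2, goes locally extinct.
Round 4 — checking thresholds:
  jellies: 3 of 4 neighbours ≥ 3, goes locally extinct.
  limpets: 2 of 3 neighbours < 3, below threshold.
Round 5 — checking thresholds:
  limpets: 3 of 3 neighbours ≥ 3, goes locally extinct.
Round 6 — no new extinctions; cascade stops.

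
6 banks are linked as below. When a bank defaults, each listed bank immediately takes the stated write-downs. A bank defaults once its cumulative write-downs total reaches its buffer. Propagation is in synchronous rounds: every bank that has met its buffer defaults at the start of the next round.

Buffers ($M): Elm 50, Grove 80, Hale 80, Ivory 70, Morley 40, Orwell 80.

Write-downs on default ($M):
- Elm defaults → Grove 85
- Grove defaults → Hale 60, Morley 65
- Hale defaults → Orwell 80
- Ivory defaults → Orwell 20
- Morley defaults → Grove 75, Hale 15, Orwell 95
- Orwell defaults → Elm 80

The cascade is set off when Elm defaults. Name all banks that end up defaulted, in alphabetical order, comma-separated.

Elm, Grove, Morley, Orwell

Round 1 — Elm defaults (initial).
  Grove: +85 → 85 ≥ 80
Round 2 — Grove defaults.
  Hale: +60 → 60 < 80
  Morley: +65 → 65 ≥ 40
Round 3 — Morley defaults.
  Hale: +15 → 75 < 80
  Orwell: +95 → 95 ≥ 80
Round 4 — Orwell defaults.
No further defaults.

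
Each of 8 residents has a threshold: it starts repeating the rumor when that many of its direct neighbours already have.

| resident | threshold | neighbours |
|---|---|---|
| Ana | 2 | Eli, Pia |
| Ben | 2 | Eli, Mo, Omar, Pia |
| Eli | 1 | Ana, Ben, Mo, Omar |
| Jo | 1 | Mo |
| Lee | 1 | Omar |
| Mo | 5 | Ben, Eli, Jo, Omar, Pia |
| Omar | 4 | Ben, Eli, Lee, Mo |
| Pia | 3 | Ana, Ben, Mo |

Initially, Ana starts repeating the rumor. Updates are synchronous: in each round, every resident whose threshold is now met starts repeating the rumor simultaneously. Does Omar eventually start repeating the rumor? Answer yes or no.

no

Round 1 — Ana starts repeating the rumor (initial).
Round 2 — checking thresholds:
  Eli: 1 of 4 neighbours ≥ 1, starts repeating the rumor.
  Pia: 1 of 3 neighbours < 3, below threshold.
Round 3 — no new spreads; cascade stops.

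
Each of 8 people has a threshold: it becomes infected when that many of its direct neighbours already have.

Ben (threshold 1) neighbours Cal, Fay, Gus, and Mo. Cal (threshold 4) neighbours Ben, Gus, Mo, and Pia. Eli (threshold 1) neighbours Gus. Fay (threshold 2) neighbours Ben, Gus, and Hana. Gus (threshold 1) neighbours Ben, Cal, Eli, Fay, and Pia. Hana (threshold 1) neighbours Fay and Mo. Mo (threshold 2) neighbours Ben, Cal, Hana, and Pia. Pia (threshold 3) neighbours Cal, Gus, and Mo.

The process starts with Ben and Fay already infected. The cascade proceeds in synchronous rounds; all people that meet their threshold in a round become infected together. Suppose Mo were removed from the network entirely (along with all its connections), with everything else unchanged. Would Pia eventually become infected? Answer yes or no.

no

With Mo removed:
Round 1 — Ben, Fay become infected (initial).
Round 2 — checking thresholds:
  Cal: 1 of 3 neighbours < 4, not yet.
  Gus: 2 of 5 neighbours ≥ 1, becomes infected.
  Hana: 1 of 1 neighbours ≥ 1, becomes infected.
Round 3 — checking thresholds:
  Cal: 2 of 3 neighbours < 4, not yet.
  Eli: 1 of 1 neighbours ≥ 1, becomes infected.
  Pia: 1 of 2 neighbours < 3, not yet.
Round 4 — no new infections; cascade stops.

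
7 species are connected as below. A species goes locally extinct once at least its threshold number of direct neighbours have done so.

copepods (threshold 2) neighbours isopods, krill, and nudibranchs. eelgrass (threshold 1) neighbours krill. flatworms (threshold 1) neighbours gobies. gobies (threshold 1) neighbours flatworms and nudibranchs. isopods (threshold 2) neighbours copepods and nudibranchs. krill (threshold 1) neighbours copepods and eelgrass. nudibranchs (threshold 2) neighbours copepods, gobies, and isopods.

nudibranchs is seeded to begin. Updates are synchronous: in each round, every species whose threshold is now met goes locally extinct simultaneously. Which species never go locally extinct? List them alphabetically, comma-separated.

copepods, eelgrass, isopods, krill

Round 1 — nudibranchs goes locally extinct (initial).
Round 2 — checking thresholds:
  copepods: 1 of 3 neighbours < 2, holds.
  gobies: 1 of 2 neighbours ≥ 1, goes locally extinct.
  isopods: 1 of 2 neighbours < 2, holds.
Round 3 — checking thresholds:
  copepods: 1 of 3 neighbours < 2, holds.
  flatworms: 1 of 1 neighbours ≥ 1, goes locally extinct.
  isopods: 1 of 2 neighbours < 2, holds.
Round 4 — no new extinctions; cascade stops.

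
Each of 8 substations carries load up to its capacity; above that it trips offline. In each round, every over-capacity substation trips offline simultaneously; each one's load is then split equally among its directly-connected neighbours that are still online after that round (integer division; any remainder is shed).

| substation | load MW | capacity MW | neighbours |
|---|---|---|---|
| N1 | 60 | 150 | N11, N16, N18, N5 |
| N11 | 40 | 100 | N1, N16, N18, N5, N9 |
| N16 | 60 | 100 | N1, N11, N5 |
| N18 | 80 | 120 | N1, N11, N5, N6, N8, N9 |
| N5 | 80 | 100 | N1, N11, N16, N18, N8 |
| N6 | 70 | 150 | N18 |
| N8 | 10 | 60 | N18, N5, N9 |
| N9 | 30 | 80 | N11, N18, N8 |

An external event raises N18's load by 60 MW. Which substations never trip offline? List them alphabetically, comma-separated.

N1, N11, N16, N6, N8, N9

Round 1 — N18 at 140 > 120. N18 trips offline.
  N18 sheds 140 MW to N1, N11, N5, N6, N8, N9: 23 each (2 lost).
    N1: 60+23 = 83 ≤ 150
    N11: 40+23 = 63 ≤ 100
    N5: 80+23 = 103 > 100
    N6: 70+23 = 93 ≤ 150
    N8: 10+23 = 33 ≤ 60
    N9: 30+23 = 53 ≤ 80
Round 2 — N5 trips offline.
  N5 sheds 103 MW to N1, N11, N16, N8: 25 each (3 lost).
    N1: 83+25 = 108 ≤ 150
    N11: 63+25 = 88 ≤ 100
    N16: 60+25 = 85 ≤ 100
    N8: 33+25 = 58 ≤ 60
No further trips.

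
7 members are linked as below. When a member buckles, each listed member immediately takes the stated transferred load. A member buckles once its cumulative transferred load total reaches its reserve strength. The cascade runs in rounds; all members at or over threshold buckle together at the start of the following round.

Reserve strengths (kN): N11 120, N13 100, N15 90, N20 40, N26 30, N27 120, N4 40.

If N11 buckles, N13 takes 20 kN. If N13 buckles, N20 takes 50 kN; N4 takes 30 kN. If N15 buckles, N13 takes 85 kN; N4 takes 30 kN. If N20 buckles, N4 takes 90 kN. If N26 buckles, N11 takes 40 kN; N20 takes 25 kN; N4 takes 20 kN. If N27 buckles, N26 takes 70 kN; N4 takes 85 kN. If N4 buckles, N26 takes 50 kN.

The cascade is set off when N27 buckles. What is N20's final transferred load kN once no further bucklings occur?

Round 1 — N27 buckles (initial).
  N26: +70 → 70 ≥ 30
  N4: +85 → 85 ≥ 40
Round 2 — N26, N4 buckle.
  N11: +40 → 40 < 120
  N20: +25 → 25 < 40
No further bucklings.

25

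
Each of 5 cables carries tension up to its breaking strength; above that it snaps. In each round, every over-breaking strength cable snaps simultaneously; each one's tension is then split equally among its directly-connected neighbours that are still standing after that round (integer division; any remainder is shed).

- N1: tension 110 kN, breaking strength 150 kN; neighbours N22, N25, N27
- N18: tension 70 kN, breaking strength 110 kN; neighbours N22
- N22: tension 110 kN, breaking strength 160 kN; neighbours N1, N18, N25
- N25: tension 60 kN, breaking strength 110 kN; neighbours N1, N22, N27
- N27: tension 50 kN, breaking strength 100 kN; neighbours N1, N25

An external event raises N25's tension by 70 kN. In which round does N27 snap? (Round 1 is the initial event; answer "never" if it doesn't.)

Round 1 — N25 at 130 > 110. N25 snaps.
  N25 sheds 130 kN to N1, N22, N27: 43 each (1 lost).
    N1: 110+43 = 153 > 150
    N22: 110+43 = 153 ≤ 160
    N27: 50+43 = 93 ≤ 100
Round 2 — N1 snaps.
  N1 sheds 153 kN to N22, N27: 76 each (1 lost).
    N22: 153+76 = 229 > 160
    N27: 93+76 = 169 > 100
Round 3 — N22, N27 snap.
  N22 sheds 229 kN to N18: 229 each.
    N18: 70+229 = 299 > 110
  N27 sheds 169 kN: no online neighbours, lost.
Round 4 — N18 snaps.
  N18 sheds 299 kN: no online neighbours, lost.
No further breaks.

3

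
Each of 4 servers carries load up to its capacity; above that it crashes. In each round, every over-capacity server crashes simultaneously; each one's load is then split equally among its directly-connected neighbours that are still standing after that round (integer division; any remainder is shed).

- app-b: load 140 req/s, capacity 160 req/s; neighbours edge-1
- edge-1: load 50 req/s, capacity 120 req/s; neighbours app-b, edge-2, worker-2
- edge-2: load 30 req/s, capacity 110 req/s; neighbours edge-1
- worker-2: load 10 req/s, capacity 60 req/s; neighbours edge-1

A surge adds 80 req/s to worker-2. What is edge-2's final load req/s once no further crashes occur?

100

Round 1 — worker-2 at 90 > 60. worker-2 crashes.
  worker-2 sheds 90 req/s to edge-1: 90 each.
    edge-1: 50+90 = 140 > 120
Round 2 — edge-1 crashes.
  edge-1 sheds 140 req/s to app-b, edge-2: 70 each.
    app-b: 140+70 = 210 > 160
    edge-2: 30+70 = 100 ≤ 110
Round 3 — app-b crashes.
  app-b sheds 210 req/s: no online neighbours, lost.
No further crashes.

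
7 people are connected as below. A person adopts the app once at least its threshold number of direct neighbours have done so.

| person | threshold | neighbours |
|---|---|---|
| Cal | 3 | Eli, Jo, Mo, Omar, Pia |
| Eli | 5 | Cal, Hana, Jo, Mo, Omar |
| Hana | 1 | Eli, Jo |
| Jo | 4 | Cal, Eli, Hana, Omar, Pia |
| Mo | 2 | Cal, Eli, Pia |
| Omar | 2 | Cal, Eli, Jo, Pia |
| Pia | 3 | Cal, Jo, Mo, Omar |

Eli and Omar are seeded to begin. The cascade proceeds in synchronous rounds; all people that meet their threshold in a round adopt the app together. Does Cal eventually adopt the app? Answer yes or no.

no

Round 1 — Eli, Omar adopt the app (initial).
Round 2 — checking thresholds:
  Cal: 2 of 5 neighbours < 3, not yet.
  Hana: 1 of 2 neighbours ≥ 1, adopts the app.
  Jo: 2 of 5 neighbours < 4, not yet.
  Mo: 1 of 3 neighbours < 2, not yet.
  Pia: 1 of 4 neighbours < 3, not yet.
Round 3 — no new adoptions; cascade stops.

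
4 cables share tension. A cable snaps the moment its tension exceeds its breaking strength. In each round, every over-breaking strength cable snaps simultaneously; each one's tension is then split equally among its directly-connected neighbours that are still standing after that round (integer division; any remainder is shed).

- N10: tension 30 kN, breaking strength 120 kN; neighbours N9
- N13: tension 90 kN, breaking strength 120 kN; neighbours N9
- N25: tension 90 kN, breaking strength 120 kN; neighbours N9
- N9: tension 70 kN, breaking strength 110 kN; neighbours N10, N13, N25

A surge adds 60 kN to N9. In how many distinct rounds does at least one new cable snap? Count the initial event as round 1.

2

Round 1 — N9 at 130 > 110. N9 snaps.
  N9 sheds 130 kN to N10, N13, N25: 43 each (1 lost).
    N10: 30+43 = 73 ≤ 120
    N13: 90+43 = 133 > 120
    N25: 90+43 = 133 > 120
Round 2 — N13, N25 snap.
  N13 sheds 133 kN: no online neighbours, lost.
  N25 sheds 133 kN: no online neighbours, lost.
No further breaks.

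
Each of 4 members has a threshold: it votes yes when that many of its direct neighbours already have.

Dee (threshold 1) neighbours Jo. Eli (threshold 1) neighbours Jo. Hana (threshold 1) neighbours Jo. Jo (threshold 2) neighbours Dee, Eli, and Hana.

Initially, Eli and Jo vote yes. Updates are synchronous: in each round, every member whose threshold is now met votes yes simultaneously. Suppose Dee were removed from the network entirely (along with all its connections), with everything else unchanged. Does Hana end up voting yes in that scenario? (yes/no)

With Dee removed:
Round 1 — Eli, Jo vote yes (initial).
Round 2 — checking thresholds:
  Hana: 1 of 1 neighbours ≥ 1, votes yes.
Round 3 — no new yes votes; cascade stops.

yes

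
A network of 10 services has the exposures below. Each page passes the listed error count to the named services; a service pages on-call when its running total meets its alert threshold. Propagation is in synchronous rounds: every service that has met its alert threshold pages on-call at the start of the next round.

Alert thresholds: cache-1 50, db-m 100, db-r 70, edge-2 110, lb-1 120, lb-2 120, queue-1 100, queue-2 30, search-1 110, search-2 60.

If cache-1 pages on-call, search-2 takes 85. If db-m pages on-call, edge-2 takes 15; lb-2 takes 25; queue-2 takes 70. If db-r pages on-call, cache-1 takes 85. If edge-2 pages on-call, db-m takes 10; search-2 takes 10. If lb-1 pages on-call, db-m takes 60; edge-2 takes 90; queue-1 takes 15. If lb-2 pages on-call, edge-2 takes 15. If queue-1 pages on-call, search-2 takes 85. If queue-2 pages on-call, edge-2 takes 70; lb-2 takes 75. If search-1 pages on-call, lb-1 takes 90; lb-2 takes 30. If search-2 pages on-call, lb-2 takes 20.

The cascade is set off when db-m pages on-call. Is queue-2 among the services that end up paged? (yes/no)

Round 1 — db-m pages on-call (initial).
  edge-2: +15 → 15 < 110
  lb-2: +25 → 25 < 120
  queue-2: +70 → 70 ≥ 30
Round 2 — queue-2 pages on-call.
  edge-2: +70 → 85 < 110
  lb-2: +75 → 100 < 120
No further pages.

yes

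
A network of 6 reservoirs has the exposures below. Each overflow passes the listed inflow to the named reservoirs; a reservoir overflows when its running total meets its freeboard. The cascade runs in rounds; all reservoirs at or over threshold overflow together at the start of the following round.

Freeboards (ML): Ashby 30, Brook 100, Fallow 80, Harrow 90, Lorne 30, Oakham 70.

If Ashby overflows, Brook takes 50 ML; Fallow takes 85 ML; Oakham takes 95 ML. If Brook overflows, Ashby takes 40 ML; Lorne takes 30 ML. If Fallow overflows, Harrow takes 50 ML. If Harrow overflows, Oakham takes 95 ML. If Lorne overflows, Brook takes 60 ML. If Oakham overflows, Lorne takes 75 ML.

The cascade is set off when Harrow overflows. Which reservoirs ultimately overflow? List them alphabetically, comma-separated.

Harrow, Lorne, Oakham

Round 1 — Harrow overflows (initial).
  Oakham: +95 → 95 ≥ 70
Round 2 — Oakham overflows.
  Lorne: +75 → 75 ≥ 30
Round 3 — Lorne overflows.
  Brook: +60 → 60 < 100
No further overflows.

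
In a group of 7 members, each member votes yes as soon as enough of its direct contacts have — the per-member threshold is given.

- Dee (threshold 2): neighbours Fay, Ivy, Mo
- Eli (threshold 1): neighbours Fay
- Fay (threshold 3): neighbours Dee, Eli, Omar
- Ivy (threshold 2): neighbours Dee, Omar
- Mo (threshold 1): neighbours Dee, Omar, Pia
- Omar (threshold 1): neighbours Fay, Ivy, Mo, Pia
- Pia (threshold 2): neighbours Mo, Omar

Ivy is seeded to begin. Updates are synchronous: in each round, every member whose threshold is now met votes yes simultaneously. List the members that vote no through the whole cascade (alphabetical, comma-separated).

Round 1 — Ivy votes yes (initial).
Round 2 — checking thresholds:
  Dee: 1 of 3 neighbours < 2, below threshold.
  Omar: 1 of 4 neighbours ≥ 1, votes yes.
Round 3 — checking thresholds:
  Dee: 1 of 3 neighbours < 2, below threshold.
  Fay: 1 of 3 neighbours < 3, below threshold.
  Mo: 1 of 3 neighbours ≥ 1, votes yes.
  Pia: 1 of 2 neighbours < 2, below threshold.
Round 4 — checking thresholds:
  Dee: 2 of 3 neighbours ≥ 2, votes yes.
  Fay: 1 of 3 neighbours < 3, below threshold.
  Pia: 2 of 2 neighbours ≥ 2, votes yes.
Round 5 — no new yes votes; cascade stops.

Eli, Fay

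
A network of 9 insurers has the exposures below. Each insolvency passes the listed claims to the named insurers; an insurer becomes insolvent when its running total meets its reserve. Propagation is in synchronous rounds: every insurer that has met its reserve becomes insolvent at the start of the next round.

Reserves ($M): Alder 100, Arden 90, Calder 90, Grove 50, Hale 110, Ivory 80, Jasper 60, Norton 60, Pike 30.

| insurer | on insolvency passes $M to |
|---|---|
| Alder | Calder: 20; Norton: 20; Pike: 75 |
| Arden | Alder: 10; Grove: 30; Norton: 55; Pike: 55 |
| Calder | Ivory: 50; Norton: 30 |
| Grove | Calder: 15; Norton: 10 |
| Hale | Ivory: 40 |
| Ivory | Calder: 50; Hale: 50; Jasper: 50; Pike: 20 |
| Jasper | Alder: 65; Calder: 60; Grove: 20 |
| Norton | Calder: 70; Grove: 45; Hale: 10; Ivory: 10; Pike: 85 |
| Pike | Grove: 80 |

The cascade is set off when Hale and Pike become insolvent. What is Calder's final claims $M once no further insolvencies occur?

15

Round 1 — Hale, Pike become insolvent (initial).
  Grove: +80 → 80 ≥ 50
  Ivory: +40 → 40 < 80
Round 2 — Grove becomes insolvent.
  Calder: +15 → 15 < 90
  Norton: +10 → 10 < 60
No further insolvencies.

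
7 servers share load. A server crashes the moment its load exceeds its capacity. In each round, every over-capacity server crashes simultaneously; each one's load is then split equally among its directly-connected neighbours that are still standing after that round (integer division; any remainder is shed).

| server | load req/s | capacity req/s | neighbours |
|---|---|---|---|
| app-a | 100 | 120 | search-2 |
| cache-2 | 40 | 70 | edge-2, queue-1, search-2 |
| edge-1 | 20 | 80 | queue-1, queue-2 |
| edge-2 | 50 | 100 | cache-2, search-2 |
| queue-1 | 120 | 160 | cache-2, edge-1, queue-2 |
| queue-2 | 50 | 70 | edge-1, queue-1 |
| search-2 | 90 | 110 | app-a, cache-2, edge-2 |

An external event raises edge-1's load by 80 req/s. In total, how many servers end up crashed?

Round 1 — edge-1 at 100 > 80. edge-1 crashes.
  edge-1 sheds 100 req/s to queue-1, queue-2: 50 each.
    queue-1: 120+50 = 170 > 160
    queue-2: 50+50 = 100 > 70
Round 2 — queue-1, queue-2 crash.
  queue-1 sheds 170 req/s to cache-2: 170 each.
    cache-2: 40+170 = 210 > 70
  queue-2 sheds 100 req/s: no online neighbours, lost.
Round 3 — cache-2 crashes.
  cache-2 sheds 210 req/s to edge-2, search-2: 105 each.
    edge-2: 50+105 = 155 > 100
    search-2: 90+105 = 195 > 110
Round 4 — edge-2, search-2 crash.
  edge-2 sheds 155 req/s: no online neighbours, lost.
  search-2 sheds 195 req/s to app-a: 195 each.
    app-a: 100+195 = 295 > 120
Round 5 — app-a crashes.
  app-a sheds 295 req/s: no online neighbours, lost.
No further crashes.

7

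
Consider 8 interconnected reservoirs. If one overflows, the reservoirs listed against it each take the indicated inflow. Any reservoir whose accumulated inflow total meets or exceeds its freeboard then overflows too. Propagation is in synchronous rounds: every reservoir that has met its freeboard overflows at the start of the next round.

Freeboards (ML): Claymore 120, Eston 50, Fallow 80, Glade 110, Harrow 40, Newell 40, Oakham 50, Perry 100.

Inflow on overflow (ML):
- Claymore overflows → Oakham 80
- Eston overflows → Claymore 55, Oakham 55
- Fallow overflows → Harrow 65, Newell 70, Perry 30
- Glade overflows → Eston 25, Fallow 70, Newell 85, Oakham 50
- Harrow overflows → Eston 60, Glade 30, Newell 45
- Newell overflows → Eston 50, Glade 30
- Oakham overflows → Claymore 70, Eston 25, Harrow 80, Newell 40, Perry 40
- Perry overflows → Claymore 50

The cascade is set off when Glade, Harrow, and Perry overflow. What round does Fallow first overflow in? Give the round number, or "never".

Round 1 — Glade, Harrow, Perry overflow (initial).
  Claymore: +50 → 50 < 120
  Eston: +25+60 → 85 ≥ 50
  Fallow: +70 → 70 < 80
  Newell: +85+45 → 130 ≥ 40
  Oakham: +50 → 50 ≥ 50
Round 2 — Eston, Newell, Oakham overflow.
  Claymore: +55+70 → 175 ≥ 120
Round 3 — Claymore overflows.
No further overflows.

never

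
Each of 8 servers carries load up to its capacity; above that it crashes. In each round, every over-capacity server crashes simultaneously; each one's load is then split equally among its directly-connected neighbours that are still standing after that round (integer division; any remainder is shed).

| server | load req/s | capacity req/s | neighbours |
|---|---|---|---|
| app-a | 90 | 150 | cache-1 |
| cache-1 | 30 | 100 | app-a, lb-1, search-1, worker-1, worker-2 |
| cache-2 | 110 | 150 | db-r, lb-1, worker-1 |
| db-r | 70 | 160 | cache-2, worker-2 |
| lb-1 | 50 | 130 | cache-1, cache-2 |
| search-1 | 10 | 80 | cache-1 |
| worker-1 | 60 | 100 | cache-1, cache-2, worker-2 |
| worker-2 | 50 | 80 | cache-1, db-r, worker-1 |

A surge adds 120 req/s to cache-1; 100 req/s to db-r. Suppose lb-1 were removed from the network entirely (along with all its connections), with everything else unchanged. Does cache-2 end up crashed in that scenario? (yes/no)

With lb-1 removed:
Round 1 — cache-1 at 150 > 100; db-r at 170 > 160. cache-1, db-r crash.
  cache-1 sheds 150 req/s to app-a, search-1, worker-1, worker-2: 37 each (2 lost).
    app-a: 90+37 = 127 ≤ 150
    search-1: 10+37 = 47 ≤ 80
    worker-1: 60+37 = 97 ≤ 100
    worker-2: 50+37 = 87 > 80
  db-r sheds 170 req/s to cache-2, worker-2: 85 each.
    cache-2: 110+85 = 195 > 150
    worker-2: 87+85 = 172 > 80
Round 2 — cache-2, worker-2 crash.
  cache-2 sheds 195 req/s to worker-1: 195 each.
    worker-1: 97+195 = 292 > 100
  worker-2 sheds 172 req/s to worker-1: 172 each.
    worker-1: 292+172 = 464 > 100
Round 3 — worker-1 crashes.
  worker-1 sheds 464 req/s: no online neighbours, lost.
No further crashes.

yes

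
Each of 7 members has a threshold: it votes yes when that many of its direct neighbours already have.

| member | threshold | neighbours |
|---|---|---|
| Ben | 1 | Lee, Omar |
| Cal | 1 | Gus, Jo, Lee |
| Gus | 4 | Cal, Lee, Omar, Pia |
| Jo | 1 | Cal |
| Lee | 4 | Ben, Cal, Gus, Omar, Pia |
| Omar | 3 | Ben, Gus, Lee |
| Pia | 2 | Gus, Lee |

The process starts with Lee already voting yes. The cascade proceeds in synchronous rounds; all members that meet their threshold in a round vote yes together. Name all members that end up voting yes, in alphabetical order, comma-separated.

Ben, Cal, Jo, Lee

Round 1 — Lee votes yes (initial).
Round 2 — checking thresholds:
  Ben: 1 of 2 neighbours ≥ 1, votes yes.
  Cal: 1 of 3 neighbours ≥ 1, votes yes.
  Gus: 1 of 4 neighbours < 4, below threshold.
  Omar: 1 of 3 neighbours < 3, below threshold.
  Pia: 1 of 2 neighbours < 2, below threshold.
Round 3 — checking thresholds:
  Gus: 2 of 4 neighbours < 4, below threshold.
  Jo: 1 of 1 neighbours ≥ 1, votes yes.
  Omar: 2 of 3 neighbours < 3, below threshold.
  Pia: 1 of 2 neighbours < 2, below threshold.
Round 4 — no new yes votes; cascade stops.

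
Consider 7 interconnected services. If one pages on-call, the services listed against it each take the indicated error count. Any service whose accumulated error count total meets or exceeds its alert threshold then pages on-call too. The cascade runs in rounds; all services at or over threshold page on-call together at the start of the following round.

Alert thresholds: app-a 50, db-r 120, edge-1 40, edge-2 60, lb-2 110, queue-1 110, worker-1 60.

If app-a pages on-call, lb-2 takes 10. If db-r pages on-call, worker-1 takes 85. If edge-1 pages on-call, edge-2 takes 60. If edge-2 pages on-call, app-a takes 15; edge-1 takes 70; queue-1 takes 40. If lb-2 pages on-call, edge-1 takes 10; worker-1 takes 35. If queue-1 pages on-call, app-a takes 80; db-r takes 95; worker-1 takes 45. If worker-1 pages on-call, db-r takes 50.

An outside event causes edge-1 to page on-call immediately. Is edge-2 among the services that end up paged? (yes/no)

Round 1 — edge-1 pages on-call (initial).
  edge-2: +60 → 60 ≥ 60
Round 2 — edge-2 pages on-call.
  app-a: +15 → 15 < 50
  queue-1: +40 → 40 < 110
No further pages.

yes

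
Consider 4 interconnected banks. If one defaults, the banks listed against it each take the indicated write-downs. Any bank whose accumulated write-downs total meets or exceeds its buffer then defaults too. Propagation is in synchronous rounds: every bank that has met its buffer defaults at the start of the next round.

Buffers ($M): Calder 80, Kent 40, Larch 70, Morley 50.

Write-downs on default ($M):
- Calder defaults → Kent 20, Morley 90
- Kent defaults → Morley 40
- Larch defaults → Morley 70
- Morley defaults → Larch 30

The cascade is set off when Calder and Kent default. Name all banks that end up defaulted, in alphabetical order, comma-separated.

Round 1 — Calder, Kent default (initial).
  Morley: +90+40 → 130 ≥ 50
Round 2 — Morley defaults.
  Larch: +30 → 30 < 70
No further defaults.

Calder, Kent, Morley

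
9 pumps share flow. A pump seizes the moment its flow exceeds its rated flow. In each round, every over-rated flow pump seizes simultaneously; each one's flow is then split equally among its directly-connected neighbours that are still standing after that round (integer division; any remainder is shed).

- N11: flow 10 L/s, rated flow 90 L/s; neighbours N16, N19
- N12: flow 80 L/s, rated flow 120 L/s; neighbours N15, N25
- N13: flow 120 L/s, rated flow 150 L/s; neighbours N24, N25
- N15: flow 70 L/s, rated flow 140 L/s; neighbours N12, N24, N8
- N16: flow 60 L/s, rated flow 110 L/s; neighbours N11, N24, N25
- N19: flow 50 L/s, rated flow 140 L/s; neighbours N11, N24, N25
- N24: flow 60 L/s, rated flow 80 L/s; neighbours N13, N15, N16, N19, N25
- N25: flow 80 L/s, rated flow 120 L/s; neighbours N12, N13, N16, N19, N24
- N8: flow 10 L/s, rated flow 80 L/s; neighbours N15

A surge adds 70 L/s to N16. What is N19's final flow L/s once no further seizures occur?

Round 1 — N16 at 130 > 110. N16 seizes.
  N16 sheds 130 L/s to N11, N24, N25: 43 each (1 lost).
    N11: 10+43 = 53 ≤ 90
    N24: 60+43 = 103 > 80
    N25: 80+43 = 123 > 120
Round 2 — N24, N25 seize.
  N24 sheds 103 L/s to N13, N15, N19: 34 each (1 lost).
    N13: 120+34 = 154 > 150
    N15: 70+34 = 104 ≤ 140
    N19: 50+34 = 84 ≤ 140
  N25 sheds 123 L/s to N12, N13, N19: 41 each.
    N12: 80+41 = 121 > 120
    N13: 154+41 = 195 > 150
    N19: 84+41 = 125 ≤ 140
Round 3 — N12, N13 seize.
  N12 sheds 121 L/s to N15: 121 each.
    N15: 104+121 = 225 > 140
  N13 sheds 195 L/s: no online neighbours, lost.
Round 4 — N15 seizes.
  N15 sheds 225 L/s to N8: 225 each.
    N8: 10+225 = 235 > 80
Round 5 — N8 seizes.
  N8 sheds 235 L/s: no online neighbours, lost.
No further seizures.

125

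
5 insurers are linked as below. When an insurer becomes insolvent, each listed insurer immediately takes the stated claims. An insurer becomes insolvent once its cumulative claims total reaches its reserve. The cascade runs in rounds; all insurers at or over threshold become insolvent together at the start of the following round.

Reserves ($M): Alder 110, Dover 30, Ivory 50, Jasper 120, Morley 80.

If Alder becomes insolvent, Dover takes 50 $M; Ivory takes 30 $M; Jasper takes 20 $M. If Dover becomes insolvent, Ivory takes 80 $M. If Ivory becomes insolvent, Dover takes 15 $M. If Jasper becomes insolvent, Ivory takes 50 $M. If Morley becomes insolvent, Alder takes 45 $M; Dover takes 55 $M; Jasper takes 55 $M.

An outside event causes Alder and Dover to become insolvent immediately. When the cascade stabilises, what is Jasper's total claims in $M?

Round 1 — Alder, Dover become insolvent (initial).
  Ivory: +30+80 → 110 ≥ 50
  Jasper: +20 → 20 < 120
Round 2 — Ivory becomes insolvent.
No further insolvencies.

20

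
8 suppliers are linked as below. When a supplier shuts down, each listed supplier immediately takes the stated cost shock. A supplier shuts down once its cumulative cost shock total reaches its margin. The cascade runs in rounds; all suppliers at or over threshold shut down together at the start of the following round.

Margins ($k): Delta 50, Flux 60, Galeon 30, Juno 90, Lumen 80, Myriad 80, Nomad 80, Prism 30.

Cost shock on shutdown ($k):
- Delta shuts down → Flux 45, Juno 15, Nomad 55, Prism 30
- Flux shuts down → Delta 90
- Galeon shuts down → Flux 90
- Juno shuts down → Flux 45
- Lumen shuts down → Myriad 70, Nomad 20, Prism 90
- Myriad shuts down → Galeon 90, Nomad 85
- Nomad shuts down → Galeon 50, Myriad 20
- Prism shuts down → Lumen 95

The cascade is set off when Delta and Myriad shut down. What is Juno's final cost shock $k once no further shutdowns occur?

15

Round 1 — Delta, Myriad shut down (initial).
  Flux: +45 → 45 < 60
  Galeon: +90 → 90 ≥ 30
  Juno: +15 → 15 < 90
  Nomad: +55+85 → 140 ≥ 80
  Prism: +30 → 30 ≥ 30
Round 2 — Galeon, Nomad, Prism shut down.
  Flux: +90 → 135 ≥ 60
  Lumen: +95 → 95 ≥ 80
Round 3 — Flux, Lumen shut down.
No further shutdowns.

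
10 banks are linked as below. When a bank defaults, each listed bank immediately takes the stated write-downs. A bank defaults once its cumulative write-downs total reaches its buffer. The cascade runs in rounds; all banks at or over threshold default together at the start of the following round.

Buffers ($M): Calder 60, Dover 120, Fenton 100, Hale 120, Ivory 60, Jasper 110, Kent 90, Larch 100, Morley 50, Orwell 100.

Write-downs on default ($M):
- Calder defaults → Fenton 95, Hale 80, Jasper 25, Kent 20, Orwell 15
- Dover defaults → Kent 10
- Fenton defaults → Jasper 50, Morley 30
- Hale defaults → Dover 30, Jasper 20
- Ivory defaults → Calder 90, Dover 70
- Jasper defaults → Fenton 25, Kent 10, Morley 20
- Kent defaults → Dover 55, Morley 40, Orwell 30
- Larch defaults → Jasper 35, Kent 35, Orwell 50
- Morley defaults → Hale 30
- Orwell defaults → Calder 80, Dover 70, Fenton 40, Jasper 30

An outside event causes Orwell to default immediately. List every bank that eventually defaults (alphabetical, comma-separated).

Calder, Fenton, Orwell

Round 1 — Orwell defaults (initial).
  Calder: +80 → 80 ≥ 60
  Dover: +70 → 70 < 120
  Fenton: +40 → 40 < 100
  Jasper: +30 → 30 < 110
Round 2 — Calder defaults.
  Fenton: +95 → 135 ≥ 100
  Hale: +80 → 80 < 120
  Jasper: +25 → 55 < 110
  Kent: +20 → 20 < 90
Round 3 — Fenton defaults.
  Jasper: +50 → 105 < 110
  Morley: +30 → 30 < 50
No further defaults.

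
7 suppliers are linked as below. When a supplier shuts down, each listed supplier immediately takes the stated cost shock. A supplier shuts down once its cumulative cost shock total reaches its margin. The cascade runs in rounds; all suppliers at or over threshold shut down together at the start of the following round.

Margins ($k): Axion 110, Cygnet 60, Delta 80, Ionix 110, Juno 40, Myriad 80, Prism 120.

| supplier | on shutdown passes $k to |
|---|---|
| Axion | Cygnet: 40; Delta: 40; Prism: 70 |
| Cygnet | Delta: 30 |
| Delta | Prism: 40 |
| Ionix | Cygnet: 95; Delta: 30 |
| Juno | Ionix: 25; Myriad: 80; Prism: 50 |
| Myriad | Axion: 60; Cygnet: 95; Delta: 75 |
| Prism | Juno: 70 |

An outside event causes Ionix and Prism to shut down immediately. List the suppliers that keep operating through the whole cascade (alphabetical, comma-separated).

Axion

Round 1 — Ionix, Prism shut down (initial).
  Cygnet: +95 → 95 ≥ 60
  Delta: +30 → 30 < 80
  Juno: +70 → 70 ≥ 40
Round 2 — Cygnet, Juno shut down.
  Delta: +30 → 60 < 80
  Myriad: +80 → 80 ≥ 80
Round 3 — Myriad shuts down.
  Axion: +60 → 60 < 110
  Delta: +75 → 135 ≥ 80
Round 4 — Delta shuts down.
No further shutdowns.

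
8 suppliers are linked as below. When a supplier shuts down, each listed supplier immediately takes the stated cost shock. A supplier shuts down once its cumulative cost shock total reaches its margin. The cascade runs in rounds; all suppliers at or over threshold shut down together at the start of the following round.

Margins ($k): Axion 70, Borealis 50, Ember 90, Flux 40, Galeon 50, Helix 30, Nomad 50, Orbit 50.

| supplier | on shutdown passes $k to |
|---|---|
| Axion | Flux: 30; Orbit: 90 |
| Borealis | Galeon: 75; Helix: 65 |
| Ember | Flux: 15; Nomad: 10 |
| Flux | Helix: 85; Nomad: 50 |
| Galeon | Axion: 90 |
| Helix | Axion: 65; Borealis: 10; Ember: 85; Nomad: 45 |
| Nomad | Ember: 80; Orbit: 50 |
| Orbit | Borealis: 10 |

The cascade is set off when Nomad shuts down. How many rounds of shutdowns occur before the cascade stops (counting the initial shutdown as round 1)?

2

Round 1 — Nomad shuts down (initial).
  Ember: +80 → 80 < 90
  Orbit: +50 → 50 ≥ 50
Round 2 — Orbit shuts down.
  Borealis: +10 → 10 < 50
No further shutdowns.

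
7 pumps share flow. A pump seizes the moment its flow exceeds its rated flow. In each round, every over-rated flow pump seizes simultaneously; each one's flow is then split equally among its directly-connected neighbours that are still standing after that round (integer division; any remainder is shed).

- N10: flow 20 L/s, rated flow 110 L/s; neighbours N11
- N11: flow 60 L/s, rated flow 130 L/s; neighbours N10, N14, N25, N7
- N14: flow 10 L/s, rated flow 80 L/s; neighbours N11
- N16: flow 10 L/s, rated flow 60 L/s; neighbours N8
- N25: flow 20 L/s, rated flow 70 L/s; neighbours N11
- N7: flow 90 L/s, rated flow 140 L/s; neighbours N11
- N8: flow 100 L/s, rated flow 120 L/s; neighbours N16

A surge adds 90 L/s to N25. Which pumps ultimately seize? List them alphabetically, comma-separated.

N11, N25, N7

Round 1 — N25 at 110 > 70. N25 seizes.
  N25 sheds 110 L/s to N11: 110 each.
    N11: 60+110 = 170 > 130
Round 2 — N11 seizes.
  N11 sheds 170 L/s to N10, N14, N7: 56 each (2 lost).
    N10: 20+56 = 76 ≤ 110
    N14: 10+56 = 66 ≤ 80
    N7: 90+56 = 146 > 140
Round 3 — N7 seizes.
  N7 sheds 146 L/s: no online neighbours, lost.
No further seizures.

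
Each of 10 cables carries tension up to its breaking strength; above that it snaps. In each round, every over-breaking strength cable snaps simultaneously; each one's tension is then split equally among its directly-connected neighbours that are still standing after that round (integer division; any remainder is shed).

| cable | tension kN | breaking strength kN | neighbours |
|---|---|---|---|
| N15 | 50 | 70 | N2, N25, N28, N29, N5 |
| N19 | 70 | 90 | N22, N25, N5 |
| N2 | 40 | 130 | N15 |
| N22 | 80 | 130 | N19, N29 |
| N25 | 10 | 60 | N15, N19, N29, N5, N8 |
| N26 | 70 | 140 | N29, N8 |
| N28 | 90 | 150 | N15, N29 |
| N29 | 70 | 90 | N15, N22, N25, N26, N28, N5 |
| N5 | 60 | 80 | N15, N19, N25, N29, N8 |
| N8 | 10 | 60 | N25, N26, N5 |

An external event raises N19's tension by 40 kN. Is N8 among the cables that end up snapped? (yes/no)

Round 1 — N19 at 110 > 90. N19 snaps.
  N19 sheds 110 kN to N22, N25, N5: 36 each (2 lost).
    N22: 80+36 = 116 ≤ 130
    N25: 10+36 = 46 ≤ 60
    N5: 60+36 = 96 > 80
Round 2 — N5 snaps.
  N5 sheds 96 kN to N15, N25, N29, N8: 24 each.
    N15: 50+24 = 74 > 70
    N25: 46+24 = 70 > 60
    N29: 70+24 = 94 > 90
    N8: 10+24 = 34 ≤ 60
Round 3 — N15, N25, N29 snap.
  N15 sheds 74 kN to N2, N28: 37 each.
    N2: 40+37 = 77 ≤ 130
    N28: 90+37 = 127 ≤ 150
  N25 sheds 70 kN to N8: 70 each.
    N8: 34+70 = 104 > 60
  N29 sheds 94 kN to N22, N26, N28: 31 each (1 lost).
    N22: 116+31 = 147 > 130
    N26: 70+31 = 101 ≤ 140
    N28: 127+31 = 158 > 150
Round 4 — N22, N28, N8 snap.
  N22 sheds 147 kN: no online neighbours, lost.
  N28 sheds 158 kN: no online neighbours, lost.
  N8 sheds 104 kN to N26: 104 each.
    N26: 101+104 = 205 > 140
Round 5 — N26 snaps.
  N26 sheds 205 kN: no online neighbours, lost.
No further breaks.

yes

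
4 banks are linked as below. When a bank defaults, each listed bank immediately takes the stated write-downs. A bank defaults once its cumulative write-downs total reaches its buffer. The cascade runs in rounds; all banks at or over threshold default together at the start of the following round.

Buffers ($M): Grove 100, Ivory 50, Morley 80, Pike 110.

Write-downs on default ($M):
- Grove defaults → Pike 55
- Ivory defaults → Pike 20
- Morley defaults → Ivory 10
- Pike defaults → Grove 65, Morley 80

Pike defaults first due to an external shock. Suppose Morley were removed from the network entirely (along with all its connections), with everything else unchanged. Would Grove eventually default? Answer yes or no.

no

With Morley removed:
Round 1 — Pike defaults (initial).
  Grove: +65 → 65 < 100
No further defaults.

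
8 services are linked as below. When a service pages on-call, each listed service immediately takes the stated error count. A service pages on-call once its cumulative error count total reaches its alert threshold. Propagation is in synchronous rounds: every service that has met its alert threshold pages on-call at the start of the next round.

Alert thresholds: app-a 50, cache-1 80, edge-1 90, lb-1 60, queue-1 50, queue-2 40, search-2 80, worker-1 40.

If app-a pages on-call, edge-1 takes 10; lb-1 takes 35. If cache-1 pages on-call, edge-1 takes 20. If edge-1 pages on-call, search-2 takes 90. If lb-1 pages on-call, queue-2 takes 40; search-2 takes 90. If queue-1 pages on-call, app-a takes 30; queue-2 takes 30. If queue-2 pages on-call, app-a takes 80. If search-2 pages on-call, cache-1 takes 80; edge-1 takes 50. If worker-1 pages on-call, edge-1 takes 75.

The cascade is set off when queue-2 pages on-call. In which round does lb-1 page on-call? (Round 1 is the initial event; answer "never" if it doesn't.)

never

Round 1 — queue-2 pages on-call (initial).
  app-a: +80 → 80 ≥ 50
Round 2 — app-a pages on-call.
  edge-1: +10 → 10 < 90
  lb-1: +35 → 35 < 60
No further pages.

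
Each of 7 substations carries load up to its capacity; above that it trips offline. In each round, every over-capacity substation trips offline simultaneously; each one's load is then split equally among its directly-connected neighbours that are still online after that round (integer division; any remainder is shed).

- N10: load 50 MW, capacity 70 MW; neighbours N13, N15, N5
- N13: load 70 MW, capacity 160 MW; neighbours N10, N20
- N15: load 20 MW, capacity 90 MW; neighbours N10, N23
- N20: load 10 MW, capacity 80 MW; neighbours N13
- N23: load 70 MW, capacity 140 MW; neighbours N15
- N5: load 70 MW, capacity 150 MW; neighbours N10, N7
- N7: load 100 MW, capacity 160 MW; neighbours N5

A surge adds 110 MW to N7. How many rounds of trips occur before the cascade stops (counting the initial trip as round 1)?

Round 1 — N7 at 210 > 160. N7 trips offline.
  N7 sheds 210 MW to N5: 210 each.
    N5: 70+210 = 280 > 150
Round 2 — N5 trips offline.
  N5 sheds 280 MW to N10: 280 each.
    N10: 50+280 = 330 > 70
Round 3 — N10 trips offline.
  N10 sheds 330 MW to N13, N15: 165 each.
    N13: 70+165 = 235 > 160
    N15: 20+165 = 185 > 90
Round 4 — N13, N15 trip offline.
  N13 sheds 235 MW to N20: 235 each.
    N20: 10+235 = 245 > 80
  N15 sheds 185 MW to N23: 185 each.
    N23: 70+185 = 255 > 140
Round 5 — N20, N23 trip offline.
  N20 sheds 245 MW: no online neighbours, lost.
  N23 sheds 255 MW: no online neighbours, lost.
No further trips.

5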